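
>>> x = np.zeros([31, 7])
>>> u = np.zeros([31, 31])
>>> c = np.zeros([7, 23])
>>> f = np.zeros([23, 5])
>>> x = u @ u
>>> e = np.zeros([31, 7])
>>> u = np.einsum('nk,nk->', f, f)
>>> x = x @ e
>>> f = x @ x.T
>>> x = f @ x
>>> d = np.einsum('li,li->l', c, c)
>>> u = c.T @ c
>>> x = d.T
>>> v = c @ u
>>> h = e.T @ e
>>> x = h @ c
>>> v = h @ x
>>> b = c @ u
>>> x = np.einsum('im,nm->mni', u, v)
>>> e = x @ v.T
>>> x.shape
(23, 7, 23)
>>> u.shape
(23, 23)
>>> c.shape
(7, 23)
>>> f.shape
(31, 31)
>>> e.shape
(23, 7, 7)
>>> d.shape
(7,)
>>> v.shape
(7, 23)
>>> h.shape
(7, 7)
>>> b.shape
(7, 23)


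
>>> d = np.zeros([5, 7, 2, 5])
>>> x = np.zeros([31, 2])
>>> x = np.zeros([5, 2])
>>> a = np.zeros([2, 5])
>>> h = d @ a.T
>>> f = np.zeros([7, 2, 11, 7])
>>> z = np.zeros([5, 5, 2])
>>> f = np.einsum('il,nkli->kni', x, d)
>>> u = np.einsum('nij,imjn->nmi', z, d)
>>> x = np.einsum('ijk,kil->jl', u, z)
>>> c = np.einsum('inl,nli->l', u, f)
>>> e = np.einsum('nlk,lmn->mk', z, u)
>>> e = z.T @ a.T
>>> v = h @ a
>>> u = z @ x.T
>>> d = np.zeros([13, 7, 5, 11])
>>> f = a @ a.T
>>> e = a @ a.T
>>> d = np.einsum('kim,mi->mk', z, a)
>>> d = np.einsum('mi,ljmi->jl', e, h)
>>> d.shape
(7, 5)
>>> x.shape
(7, 2)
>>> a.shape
(2, 5)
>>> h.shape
(5, 7, 2, 2)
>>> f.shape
(2, 2)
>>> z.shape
(5, 5, 2)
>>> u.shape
(5, 5, 7)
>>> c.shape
(5,)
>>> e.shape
(2, 2)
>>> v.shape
(5, 7, 2, 5)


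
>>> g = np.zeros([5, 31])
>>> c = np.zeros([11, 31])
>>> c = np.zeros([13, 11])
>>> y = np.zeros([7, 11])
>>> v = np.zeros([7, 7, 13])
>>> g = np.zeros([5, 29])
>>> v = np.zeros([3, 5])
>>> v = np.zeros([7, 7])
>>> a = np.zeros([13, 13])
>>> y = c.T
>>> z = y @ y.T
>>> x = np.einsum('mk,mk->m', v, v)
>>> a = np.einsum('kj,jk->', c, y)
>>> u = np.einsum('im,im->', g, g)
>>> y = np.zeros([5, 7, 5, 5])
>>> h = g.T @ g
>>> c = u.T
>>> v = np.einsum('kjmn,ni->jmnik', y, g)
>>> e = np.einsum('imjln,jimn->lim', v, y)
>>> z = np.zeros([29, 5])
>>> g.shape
(5, 29)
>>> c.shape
()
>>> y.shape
(5, 7, 5, 5)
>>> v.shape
(7, 5, 5, 29, 5)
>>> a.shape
()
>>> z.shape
(29, 5)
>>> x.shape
(7,)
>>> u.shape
()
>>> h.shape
(29, 29)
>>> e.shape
(29, 7, 5)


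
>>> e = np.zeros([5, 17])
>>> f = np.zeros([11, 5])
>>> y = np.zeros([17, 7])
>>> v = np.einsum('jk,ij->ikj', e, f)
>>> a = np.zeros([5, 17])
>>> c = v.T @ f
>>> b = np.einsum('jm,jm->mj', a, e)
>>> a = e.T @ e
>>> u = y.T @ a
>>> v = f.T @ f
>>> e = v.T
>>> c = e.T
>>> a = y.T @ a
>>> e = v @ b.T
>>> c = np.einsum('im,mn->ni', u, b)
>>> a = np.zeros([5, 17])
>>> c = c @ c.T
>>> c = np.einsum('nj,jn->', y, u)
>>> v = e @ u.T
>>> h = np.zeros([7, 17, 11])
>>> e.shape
(5, 17)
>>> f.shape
(11, 5)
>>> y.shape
(17, 7)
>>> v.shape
(5, 7)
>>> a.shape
(5, 17)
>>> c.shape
()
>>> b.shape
(17, 5)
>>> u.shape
(7, 17)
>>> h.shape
(7, 17, 11)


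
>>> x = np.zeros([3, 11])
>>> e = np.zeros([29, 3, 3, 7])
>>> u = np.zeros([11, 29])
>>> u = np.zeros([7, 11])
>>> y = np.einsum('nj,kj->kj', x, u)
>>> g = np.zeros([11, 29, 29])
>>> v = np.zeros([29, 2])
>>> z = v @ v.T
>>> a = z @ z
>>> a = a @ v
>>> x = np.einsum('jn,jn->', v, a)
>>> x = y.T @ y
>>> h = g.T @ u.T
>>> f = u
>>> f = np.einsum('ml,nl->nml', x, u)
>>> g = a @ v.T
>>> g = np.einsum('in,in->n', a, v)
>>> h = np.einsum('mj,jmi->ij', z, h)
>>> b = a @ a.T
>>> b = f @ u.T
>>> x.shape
(11, 11)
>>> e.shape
(29, 3, 3, 7)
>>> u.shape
(7, 11)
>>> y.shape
(7, 11)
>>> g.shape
(2,)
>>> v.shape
(29, 2)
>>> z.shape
(29, 29)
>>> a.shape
(29, 2)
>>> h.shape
(7, 29)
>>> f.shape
(7, 11, 11)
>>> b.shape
(7, 11, 7)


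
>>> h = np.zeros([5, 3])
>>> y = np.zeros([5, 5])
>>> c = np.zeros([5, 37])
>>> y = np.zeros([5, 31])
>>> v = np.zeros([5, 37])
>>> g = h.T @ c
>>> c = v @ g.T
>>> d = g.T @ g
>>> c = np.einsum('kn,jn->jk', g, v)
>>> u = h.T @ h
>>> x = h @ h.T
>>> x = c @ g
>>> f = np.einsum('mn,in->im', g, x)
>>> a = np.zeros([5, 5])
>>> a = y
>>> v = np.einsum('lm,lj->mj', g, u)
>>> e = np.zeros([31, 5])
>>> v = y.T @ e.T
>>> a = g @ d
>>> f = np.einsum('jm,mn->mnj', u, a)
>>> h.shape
(5, 3)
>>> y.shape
(5, 31)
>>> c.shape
(5, 3)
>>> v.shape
(31, 31)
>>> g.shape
(3, 37)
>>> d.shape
(37, 37)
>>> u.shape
(3, 3)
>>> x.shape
(5, 37)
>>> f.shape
(3, 37, 3)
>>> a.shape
(3, 37)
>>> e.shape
(31, 5)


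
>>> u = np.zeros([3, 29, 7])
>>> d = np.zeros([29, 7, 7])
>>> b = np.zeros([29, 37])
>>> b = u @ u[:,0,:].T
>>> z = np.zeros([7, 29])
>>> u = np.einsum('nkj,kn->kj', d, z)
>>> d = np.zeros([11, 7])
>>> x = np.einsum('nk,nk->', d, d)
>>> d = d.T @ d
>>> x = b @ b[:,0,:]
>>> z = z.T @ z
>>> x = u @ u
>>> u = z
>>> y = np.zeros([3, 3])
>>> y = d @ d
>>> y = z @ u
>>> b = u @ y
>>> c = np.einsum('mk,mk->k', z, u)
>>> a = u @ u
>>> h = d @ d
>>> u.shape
(29, 29)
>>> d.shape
(7, 7)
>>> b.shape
(29, 29)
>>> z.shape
(29, 29)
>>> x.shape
(7, 7)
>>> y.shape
(29, 29)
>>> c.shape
(29,)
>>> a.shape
(29, 29)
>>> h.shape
(7, 7)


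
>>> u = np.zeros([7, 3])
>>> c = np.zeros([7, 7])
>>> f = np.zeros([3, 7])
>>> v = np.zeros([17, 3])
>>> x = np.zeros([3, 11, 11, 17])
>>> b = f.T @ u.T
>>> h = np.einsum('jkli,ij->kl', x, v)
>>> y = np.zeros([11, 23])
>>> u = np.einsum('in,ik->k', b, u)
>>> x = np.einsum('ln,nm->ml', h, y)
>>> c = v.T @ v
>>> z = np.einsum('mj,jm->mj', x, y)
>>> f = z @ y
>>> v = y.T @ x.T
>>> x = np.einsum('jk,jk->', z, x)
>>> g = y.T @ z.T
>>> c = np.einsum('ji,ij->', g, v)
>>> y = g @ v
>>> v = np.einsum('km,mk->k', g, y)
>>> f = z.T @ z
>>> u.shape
(3,)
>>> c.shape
()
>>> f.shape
(11, 11)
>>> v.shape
(23,)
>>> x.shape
()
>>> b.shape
(7, 7)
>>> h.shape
(11, 11)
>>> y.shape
(23, 23)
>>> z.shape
(23, 11)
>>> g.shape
(23, 23)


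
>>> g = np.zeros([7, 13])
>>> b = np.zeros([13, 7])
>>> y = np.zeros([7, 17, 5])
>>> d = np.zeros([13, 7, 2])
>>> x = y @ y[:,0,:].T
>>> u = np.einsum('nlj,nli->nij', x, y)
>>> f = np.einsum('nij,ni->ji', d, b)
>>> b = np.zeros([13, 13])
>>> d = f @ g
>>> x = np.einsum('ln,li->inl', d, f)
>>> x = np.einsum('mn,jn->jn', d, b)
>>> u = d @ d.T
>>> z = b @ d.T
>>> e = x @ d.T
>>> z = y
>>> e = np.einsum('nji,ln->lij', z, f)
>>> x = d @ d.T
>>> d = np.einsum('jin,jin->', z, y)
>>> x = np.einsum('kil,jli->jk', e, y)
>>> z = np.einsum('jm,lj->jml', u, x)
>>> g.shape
(7, 13)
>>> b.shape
(13, 13)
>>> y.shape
(7, 17, 5)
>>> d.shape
()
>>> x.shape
(7, 2)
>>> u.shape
(2, 2)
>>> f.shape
(2, 7)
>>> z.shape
(2, 2, 7)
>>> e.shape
(2, 5, 17)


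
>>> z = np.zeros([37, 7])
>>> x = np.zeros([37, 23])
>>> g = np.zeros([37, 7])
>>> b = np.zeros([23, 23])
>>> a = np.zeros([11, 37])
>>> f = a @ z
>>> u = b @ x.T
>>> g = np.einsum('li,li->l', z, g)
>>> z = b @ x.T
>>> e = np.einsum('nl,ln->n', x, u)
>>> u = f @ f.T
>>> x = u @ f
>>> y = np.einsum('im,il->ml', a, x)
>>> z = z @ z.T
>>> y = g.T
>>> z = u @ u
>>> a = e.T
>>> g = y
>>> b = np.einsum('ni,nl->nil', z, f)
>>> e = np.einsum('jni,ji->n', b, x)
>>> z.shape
(11, 11)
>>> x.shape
(11, 7)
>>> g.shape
(37,)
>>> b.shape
(11, 11, 7)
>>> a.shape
(37,)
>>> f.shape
(11, 7)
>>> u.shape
(11, 11)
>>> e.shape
(11,)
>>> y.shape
(37,)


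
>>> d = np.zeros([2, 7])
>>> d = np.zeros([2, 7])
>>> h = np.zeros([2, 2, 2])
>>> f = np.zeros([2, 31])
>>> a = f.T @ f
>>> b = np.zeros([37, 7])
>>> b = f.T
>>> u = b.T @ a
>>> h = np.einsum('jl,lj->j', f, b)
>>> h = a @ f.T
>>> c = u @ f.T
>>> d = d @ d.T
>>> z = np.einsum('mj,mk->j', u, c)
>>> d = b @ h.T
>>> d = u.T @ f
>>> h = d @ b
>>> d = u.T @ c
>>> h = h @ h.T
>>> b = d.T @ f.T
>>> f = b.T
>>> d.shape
(31, 2)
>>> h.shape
(31, 31)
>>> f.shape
(2, 2)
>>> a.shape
(31, 31)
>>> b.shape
(2, 2)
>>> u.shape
(2, 31)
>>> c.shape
(2, 2)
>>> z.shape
(31,)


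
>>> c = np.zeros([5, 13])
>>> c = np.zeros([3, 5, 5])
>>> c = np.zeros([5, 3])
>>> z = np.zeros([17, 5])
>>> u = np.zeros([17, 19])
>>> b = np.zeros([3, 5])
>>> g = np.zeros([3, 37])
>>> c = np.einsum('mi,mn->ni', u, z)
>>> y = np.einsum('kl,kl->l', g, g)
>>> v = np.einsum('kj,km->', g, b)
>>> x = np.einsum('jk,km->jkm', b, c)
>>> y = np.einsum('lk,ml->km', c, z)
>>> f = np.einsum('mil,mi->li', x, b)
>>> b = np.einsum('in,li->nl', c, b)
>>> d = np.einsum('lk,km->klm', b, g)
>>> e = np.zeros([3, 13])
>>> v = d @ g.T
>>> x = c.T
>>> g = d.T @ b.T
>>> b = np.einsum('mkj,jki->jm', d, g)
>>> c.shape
(5, 19)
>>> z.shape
(17, 5)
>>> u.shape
(17, 19)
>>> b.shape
(37, 3)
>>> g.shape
(37, 19, 19)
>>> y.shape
(19, 17)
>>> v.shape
(3, 19, 3)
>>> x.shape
(19, 5)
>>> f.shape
(19, 5)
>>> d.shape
(3, 19, 37)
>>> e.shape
(3, 13)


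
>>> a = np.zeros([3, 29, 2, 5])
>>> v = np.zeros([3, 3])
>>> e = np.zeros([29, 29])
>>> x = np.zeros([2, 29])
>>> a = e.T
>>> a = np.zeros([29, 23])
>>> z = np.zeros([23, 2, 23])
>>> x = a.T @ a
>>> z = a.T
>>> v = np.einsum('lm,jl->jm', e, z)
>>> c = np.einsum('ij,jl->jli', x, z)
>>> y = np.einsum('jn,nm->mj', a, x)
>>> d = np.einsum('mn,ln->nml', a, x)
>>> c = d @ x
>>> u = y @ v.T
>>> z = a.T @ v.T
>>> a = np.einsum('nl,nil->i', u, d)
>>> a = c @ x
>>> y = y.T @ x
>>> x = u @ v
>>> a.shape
(23, 29, 23)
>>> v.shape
(23, 29)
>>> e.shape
(29, 29)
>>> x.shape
(23, 29)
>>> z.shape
(23, 23)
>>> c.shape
(23, 29, 23)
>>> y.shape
(29, 23)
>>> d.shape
(23, 29, 23)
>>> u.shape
(23, 23)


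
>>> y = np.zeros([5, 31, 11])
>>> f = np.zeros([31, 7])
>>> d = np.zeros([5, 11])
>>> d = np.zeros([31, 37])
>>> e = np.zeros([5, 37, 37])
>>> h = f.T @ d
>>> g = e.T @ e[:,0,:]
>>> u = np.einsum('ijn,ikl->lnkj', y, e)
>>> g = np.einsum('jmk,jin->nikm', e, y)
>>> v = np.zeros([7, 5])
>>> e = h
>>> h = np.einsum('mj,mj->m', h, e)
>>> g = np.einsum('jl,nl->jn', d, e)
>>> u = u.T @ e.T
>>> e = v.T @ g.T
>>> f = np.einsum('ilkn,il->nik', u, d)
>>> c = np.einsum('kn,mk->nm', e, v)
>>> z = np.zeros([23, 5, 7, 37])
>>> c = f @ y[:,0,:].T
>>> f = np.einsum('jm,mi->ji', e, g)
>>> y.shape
(5, 31, 11)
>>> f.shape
(5, 7)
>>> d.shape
(31, 37)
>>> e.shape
(5, 31)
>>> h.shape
(7,)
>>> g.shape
(31, 7)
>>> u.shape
(31, 37, 11, 7)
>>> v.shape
(7, 5)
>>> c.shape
(7, 31, 5)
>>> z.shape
(23, 5, 7, 37)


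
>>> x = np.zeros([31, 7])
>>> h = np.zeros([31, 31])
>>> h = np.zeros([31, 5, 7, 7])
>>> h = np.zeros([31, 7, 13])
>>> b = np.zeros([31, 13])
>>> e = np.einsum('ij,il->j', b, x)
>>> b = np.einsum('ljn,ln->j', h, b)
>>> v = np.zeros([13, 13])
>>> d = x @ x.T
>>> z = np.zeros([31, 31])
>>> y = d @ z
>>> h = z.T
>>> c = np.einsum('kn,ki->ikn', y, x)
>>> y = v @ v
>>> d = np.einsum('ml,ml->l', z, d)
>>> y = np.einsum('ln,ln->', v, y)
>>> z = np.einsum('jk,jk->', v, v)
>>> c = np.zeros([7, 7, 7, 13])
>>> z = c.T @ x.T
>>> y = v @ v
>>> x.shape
(31, 7)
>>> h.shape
(31, 31)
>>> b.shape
(7,)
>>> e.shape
(13,)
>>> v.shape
(13, 13)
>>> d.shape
(31,)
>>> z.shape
(13, 7, 7, 31)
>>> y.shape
(13, 13)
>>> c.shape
(7, 7, 7, 13)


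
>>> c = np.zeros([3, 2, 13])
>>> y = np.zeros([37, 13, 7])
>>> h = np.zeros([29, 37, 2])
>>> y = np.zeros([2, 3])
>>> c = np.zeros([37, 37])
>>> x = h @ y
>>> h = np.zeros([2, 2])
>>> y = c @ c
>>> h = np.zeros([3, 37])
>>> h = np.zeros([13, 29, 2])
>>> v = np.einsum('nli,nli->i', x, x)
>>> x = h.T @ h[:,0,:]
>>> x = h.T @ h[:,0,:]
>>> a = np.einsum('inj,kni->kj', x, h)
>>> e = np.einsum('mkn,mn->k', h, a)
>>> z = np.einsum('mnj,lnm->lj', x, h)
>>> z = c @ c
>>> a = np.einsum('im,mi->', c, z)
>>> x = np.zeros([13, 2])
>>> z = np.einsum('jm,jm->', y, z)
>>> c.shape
(37, 37)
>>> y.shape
(37, 37)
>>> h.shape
(13, 29, 2)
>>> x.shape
(13, 2)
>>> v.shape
(3,)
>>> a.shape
()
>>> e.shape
(29,)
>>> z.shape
()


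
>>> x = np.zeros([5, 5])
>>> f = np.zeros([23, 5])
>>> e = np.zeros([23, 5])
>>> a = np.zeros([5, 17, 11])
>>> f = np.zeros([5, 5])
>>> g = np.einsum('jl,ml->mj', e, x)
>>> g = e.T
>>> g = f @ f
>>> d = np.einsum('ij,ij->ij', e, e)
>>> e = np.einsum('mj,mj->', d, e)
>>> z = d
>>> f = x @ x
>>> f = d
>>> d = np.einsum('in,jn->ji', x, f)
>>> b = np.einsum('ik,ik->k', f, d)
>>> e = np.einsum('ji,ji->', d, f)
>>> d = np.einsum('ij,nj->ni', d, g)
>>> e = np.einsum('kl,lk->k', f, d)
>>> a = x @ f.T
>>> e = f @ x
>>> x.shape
(5, 5)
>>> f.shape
(23, 5)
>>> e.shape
(23, 5)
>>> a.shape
(5, 23)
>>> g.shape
(5, 5)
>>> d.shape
(5, 23)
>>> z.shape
(23, 5)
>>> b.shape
(5,)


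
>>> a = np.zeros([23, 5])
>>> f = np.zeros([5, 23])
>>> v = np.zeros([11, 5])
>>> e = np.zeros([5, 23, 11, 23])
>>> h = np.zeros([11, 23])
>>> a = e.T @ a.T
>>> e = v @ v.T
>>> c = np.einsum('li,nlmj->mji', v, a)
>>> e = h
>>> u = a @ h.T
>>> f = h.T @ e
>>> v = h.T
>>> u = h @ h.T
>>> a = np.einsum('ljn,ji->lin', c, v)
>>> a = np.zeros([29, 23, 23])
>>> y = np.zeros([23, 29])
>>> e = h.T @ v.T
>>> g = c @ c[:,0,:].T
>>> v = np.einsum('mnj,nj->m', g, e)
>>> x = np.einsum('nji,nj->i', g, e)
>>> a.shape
(29, 23, 23)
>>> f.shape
(23, 23)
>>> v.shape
(23,)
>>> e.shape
(23, 23)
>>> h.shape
(11, 23)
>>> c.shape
(23, 23, 5)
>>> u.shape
(11, 11)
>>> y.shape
(23, 29)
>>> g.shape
(23, 23, 23)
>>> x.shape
(23,)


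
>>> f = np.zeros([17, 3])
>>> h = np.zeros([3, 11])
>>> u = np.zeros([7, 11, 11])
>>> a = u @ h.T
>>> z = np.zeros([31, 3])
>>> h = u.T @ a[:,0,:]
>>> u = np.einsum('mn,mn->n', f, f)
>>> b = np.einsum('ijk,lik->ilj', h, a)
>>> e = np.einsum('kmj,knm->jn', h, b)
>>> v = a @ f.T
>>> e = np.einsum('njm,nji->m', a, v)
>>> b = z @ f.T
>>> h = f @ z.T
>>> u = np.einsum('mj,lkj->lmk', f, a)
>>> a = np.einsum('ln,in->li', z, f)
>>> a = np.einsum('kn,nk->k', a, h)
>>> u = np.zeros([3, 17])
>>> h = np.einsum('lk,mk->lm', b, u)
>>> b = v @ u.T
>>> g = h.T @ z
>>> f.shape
(17, 3)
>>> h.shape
(31, 3)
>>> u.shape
(3, 17)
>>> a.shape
(31,)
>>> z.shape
(31, 3)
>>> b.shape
(7, 11, 3)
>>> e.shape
(3,)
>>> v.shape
(7, 11, 17)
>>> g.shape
(3, 3)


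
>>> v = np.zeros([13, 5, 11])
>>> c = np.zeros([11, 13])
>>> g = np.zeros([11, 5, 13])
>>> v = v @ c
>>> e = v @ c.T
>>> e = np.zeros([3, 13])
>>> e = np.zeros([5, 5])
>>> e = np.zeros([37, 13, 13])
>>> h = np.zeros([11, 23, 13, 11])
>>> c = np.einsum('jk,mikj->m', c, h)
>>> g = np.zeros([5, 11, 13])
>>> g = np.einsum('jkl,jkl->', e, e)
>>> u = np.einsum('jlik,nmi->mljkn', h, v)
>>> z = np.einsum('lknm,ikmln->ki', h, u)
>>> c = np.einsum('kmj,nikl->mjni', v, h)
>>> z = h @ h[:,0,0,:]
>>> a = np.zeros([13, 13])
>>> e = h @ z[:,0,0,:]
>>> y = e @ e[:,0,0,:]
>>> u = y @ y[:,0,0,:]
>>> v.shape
(13, 5, 13)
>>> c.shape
(5, 13, 11, 23)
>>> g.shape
()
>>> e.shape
(11, 23, 13, 11)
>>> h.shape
(11, 23, 13, 11)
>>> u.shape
(11, 23, 13, 11)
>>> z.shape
(11, 23, 13, 11)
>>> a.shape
(13, 13)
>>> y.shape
(11, 23, 13, 11)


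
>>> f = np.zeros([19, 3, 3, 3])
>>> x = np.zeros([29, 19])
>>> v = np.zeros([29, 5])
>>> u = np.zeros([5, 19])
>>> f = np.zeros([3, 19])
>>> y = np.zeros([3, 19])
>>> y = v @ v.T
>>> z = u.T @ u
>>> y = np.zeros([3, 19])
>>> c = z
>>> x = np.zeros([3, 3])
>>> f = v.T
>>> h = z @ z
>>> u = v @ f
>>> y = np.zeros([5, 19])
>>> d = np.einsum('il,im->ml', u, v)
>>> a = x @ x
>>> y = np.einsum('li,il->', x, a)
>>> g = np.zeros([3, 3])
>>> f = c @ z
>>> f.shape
(19, 19)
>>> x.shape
(3, 3)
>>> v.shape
(29, 5)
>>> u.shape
(29, 29)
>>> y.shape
()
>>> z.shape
(19, 19)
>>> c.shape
(19, 19)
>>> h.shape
(19, 19)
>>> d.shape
(5, 29)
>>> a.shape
(3, 3)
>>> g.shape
(3, 3)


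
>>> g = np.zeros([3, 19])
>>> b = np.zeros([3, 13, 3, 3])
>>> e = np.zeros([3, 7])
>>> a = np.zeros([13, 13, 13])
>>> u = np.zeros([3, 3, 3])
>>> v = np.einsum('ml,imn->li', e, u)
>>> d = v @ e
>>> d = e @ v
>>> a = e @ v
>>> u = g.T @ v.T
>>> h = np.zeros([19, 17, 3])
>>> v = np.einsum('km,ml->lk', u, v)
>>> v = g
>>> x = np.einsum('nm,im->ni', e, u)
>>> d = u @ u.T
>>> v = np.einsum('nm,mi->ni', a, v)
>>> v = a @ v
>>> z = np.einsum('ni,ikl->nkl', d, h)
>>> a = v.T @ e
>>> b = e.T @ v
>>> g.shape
(3, 19)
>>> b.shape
(7, 19)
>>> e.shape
(3, 7)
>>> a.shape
(19, 7)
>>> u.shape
(19, 7)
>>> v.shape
(3, 19)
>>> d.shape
(19, 19)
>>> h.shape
(19, 17, 3)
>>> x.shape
(3, 19)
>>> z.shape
(19, 17, 3)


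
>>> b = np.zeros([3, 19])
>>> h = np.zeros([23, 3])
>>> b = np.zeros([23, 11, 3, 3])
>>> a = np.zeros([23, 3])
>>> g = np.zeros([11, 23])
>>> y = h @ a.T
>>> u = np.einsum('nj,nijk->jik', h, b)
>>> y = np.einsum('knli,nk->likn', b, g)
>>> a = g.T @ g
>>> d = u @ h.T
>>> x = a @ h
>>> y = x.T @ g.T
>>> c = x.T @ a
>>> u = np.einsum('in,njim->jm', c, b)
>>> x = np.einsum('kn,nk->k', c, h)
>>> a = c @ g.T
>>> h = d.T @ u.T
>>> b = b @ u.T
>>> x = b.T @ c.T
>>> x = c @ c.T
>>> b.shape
(23, 11, 3, 11)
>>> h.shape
(23, 11, 11)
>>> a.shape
(3, 11)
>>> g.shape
(11, 23)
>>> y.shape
(3, 11)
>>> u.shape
(11, 3)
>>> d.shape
(3, 11, 23)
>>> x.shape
(3, 3)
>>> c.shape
(3, 23)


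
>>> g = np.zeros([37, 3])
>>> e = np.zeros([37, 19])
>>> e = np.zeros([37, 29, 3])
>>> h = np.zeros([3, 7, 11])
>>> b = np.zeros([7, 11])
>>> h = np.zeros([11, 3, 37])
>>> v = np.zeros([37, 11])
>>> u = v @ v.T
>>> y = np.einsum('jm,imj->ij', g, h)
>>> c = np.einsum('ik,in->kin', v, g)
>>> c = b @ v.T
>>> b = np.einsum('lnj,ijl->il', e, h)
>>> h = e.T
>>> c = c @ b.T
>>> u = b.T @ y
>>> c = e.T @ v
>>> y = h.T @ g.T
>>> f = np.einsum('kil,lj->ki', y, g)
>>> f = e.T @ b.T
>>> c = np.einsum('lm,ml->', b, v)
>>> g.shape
(37, 3)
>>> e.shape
(37, 29, 3)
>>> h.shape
(3, 29, 37)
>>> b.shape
(11, 37)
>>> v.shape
(37, 11)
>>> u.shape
(37, 37)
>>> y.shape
(37, 29, 37)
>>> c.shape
()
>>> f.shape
(3, 29, 11)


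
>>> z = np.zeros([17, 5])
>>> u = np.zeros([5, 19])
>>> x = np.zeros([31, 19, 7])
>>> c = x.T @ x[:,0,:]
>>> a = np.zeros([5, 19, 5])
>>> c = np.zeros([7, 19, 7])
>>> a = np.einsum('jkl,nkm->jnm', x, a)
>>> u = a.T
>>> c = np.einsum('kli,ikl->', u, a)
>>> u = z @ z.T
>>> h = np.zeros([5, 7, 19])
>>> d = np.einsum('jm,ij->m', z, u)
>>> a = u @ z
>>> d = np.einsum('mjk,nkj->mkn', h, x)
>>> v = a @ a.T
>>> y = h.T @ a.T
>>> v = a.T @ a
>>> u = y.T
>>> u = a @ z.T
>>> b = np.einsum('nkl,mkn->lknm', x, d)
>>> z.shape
(17, 5)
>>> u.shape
(17, 17)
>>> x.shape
(31, 19, 7)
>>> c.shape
()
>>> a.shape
(17, 5)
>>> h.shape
(5, 7, 19)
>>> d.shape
(5, 19, 31)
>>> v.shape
(5, 5)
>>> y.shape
(19, 7, 17)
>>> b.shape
(7, 19, 31, 5)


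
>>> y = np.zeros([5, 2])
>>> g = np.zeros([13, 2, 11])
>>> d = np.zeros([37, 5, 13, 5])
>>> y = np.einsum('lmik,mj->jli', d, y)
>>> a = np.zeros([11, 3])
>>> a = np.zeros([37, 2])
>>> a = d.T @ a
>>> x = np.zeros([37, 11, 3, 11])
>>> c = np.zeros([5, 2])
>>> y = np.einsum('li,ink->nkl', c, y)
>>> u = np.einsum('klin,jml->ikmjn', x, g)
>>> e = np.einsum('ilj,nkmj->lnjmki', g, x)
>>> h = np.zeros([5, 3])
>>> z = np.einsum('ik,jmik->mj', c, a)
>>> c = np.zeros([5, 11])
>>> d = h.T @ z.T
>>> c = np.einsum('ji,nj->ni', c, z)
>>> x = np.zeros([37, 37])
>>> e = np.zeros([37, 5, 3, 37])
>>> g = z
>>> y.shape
(37, 13, 5)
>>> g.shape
(13, 5)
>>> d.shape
(3, 13)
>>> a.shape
(5, 13, 5, 2)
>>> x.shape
(37, 37)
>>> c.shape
(13, 11)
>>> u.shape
(3, 37, 2, 13, 11)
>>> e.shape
(37, 5, 3, 37)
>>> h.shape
(5, 3)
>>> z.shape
(13, 5)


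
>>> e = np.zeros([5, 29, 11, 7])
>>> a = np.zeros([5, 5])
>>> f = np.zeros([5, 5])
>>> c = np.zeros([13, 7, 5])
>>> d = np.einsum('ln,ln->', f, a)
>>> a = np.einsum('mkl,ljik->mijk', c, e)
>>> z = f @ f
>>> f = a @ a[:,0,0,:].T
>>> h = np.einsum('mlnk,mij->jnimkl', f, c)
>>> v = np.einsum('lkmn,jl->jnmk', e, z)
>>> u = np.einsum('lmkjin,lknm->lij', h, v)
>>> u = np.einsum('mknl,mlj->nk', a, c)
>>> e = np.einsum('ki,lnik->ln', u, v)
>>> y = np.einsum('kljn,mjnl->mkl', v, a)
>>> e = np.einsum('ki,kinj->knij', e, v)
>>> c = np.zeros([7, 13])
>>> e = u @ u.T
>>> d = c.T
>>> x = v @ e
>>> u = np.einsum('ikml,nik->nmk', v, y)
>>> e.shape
(29, 29)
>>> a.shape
(13, 11, 29, 7)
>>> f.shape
(13, 11, 29, 13)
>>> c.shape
(7, 13)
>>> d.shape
(13, 7)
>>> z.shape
(5, 5)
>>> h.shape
(5, 29, 7, 13, 13, 11)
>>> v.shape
(5, 7, 11, 29)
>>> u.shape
(13, 11, 7)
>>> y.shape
(13, 5, 7)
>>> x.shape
(5, 7, 11, 29)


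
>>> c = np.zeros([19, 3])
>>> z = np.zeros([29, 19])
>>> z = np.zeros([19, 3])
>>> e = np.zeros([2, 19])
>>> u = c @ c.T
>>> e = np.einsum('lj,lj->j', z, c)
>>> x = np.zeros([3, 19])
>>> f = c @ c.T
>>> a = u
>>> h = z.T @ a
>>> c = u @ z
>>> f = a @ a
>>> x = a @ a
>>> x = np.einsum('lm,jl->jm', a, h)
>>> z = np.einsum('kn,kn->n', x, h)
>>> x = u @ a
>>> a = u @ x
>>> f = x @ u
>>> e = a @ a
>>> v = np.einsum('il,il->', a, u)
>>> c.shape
(19, 3)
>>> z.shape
(19,)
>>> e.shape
(19, 19)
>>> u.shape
(19, 19)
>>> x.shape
(19, 19)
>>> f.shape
(19, 19)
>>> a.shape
(19, 19)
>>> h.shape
(3, 19)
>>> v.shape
()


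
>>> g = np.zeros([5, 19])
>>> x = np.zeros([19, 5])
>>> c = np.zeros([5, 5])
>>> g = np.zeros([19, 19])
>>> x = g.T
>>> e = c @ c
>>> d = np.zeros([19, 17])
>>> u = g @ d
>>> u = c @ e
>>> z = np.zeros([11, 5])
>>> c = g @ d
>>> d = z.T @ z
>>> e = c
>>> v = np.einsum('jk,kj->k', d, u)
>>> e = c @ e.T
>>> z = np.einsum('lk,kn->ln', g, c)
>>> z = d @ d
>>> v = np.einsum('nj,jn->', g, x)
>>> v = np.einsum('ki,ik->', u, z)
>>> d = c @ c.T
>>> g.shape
(19, 19)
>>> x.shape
(19, 19)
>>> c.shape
(19, 17)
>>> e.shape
(19, 19)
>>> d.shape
(19, 19)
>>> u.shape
(5, 5)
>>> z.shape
(5, 5)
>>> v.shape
()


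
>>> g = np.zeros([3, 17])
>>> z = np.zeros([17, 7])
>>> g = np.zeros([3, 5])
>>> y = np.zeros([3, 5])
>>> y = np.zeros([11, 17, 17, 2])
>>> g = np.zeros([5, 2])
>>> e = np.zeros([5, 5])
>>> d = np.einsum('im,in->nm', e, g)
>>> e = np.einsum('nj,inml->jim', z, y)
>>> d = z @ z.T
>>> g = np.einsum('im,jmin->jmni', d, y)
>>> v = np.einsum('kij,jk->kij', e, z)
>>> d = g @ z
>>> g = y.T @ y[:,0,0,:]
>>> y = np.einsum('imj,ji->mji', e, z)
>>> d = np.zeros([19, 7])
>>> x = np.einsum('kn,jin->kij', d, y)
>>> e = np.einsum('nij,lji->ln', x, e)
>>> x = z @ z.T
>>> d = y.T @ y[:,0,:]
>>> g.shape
(2, 17, 17, 2)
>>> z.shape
(17, 7)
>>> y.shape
(11, 17, 7)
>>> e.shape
(7, 19)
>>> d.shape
(7, 17, 7)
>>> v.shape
(7, 11, 17)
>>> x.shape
(17, 17)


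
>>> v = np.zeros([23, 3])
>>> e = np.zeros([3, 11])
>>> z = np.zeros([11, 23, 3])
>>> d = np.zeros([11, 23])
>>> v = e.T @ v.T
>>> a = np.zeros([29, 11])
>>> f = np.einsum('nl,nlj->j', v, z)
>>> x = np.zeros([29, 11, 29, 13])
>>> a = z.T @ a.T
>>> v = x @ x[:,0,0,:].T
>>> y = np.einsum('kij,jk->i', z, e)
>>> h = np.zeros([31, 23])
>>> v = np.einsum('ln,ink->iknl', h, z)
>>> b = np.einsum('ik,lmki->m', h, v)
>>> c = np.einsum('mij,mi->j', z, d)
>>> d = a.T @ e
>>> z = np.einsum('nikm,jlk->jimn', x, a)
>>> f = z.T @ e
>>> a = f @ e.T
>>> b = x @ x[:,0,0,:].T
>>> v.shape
(11, 3, 23, 31)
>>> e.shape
(3, 11)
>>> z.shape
(3, 11, 13, 29)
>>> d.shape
(29, 23, 11)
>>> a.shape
(29, 13, 11, 3)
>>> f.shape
(29, 13, 11, 11)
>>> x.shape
(29, 11, 29, 13)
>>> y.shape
(23,)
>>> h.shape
(31, 23)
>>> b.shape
(29, 11, 29, 29)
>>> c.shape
(3,)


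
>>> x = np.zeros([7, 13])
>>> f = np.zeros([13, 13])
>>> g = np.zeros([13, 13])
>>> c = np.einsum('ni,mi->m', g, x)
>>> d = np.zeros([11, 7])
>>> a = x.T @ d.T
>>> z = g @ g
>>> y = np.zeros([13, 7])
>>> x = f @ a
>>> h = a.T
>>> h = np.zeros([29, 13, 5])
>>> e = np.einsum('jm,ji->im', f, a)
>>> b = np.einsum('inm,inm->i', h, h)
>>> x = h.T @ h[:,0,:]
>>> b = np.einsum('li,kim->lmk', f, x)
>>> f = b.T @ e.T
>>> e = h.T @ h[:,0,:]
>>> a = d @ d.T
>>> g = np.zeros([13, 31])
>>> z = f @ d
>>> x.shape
(5, 13, 5)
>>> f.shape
(5, 5, 11)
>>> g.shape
(13, 31)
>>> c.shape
(7,)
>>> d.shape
(11, 7)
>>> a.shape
(11, 11)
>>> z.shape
(5, 5, 7)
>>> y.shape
(13, 7)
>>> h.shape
(29, 13, 5)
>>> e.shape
(5, 13, 5)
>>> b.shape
(13, 5, 5)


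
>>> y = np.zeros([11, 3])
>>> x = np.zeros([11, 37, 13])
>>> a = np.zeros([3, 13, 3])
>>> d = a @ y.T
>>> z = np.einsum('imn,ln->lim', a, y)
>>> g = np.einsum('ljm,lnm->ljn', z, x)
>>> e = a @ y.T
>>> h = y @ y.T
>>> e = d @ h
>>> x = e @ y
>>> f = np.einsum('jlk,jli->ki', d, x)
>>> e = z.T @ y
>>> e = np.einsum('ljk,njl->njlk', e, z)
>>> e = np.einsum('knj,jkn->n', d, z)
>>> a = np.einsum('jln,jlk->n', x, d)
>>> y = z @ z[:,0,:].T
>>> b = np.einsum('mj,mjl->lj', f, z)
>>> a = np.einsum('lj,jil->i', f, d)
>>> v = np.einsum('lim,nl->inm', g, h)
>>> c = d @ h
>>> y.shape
(11, 3, 11)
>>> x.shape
(3, 13, 3)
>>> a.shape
(13,)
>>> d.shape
(3, 13, 11)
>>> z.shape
(11, 3, 13)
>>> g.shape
(11, 3, 37)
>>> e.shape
(13,)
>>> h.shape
(11, 11)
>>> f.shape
(11, 3)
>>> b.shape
(13, 3)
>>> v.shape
(3, 11, 37)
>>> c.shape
(3, 13, 11)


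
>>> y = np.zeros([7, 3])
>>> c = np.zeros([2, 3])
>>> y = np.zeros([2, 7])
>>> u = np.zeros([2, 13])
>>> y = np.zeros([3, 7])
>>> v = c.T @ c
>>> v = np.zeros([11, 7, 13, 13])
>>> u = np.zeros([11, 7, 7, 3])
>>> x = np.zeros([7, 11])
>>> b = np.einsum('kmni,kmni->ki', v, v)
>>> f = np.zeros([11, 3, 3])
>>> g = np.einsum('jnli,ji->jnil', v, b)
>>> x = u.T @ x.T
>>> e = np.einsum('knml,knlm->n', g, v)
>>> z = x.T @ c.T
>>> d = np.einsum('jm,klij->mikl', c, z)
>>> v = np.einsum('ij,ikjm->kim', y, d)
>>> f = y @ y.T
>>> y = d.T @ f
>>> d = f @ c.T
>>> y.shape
(7, 7, 7, 3)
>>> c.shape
(2, 3)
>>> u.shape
(11, 7, 7, 3)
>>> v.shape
(7, 3, 7)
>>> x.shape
(3, 7, 7, 7)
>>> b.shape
(11, 13)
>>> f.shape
(3, 3)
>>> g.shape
(11, 7, 13, 13)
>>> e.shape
(7,)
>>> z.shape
(7, 7, 7, 2)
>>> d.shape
(3, 2)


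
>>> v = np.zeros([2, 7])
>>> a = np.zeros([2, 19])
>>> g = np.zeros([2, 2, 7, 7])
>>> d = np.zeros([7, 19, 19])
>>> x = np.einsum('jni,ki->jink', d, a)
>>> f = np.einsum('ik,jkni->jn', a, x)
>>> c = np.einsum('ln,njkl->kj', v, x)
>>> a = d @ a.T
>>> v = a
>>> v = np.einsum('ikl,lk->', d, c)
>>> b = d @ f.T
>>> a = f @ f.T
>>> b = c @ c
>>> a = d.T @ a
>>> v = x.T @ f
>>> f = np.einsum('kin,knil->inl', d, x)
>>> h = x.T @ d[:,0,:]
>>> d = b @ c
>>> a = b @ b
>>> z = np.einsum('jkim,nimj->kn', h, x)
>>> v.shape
(2, 19, 19, 19)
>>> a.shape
(19, 19)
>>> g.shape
(2, 2, 7, 7)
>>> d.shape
(19, 19)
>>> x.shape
(7, 19, 19, 2)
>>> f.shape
(19, 19, 2)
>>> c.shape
(19, 19)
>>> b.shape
(19, 19)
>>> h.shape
(2, 19, 19, 19)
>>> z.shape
(19, 7)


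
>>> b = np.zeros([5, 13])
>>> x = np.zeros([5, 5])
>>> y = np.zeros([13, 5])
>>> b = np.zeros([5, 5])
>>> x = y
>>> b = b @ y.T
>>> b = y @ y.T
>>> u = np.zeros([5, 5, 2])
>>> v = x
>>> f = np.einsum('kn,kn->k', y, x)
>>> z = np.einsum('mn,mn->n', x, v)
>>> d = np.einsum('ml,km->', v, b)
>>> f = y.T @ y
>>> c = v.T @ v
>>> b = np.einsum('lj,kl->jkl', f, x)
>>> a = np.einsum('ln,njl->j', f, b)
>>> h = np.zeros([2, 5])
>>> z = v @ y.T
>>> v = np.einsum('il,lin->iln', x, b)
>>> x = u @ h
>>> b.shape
(5, 13, 5)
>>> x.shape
(5, 5, 5)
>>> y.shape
(13, 5)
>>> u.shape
(5, 5, 2)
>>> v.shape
(13, 5, 5)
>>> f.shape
(5, 5)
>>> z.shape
(13, 13)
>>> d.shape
()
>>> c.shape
(5, 5)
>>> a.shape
(13,)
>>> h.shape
(2, 5)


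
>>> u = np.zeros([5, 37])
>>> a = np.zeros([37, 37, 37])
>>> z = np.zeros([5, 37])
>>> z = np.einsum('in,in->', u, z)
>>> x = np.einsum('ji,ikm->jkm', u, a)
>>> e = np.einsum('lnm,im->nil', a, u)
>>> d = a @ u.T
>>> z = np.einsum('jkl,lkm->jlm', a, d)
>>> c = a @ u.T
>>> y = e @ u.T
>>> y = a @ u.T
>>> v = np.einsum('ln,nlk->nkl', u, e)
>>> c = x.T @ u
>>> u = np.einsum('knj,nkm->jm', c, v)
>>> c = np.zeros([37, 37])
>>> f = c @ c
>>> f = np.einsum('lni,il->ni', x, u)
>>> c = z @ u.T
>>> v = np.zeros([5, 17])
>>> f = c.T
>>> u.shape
(37, 5)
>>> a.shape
(37, 37, 37)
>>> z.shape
(37, 37, 5)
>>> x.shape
(5, 37, 37)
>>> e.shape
(37, 5, 37)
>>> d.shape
(37, 37, 5)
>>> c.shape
(37, 37, 37)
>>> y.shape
(37, 37, 5)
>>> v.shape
(5, 17)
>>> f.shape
(37, 37, 37)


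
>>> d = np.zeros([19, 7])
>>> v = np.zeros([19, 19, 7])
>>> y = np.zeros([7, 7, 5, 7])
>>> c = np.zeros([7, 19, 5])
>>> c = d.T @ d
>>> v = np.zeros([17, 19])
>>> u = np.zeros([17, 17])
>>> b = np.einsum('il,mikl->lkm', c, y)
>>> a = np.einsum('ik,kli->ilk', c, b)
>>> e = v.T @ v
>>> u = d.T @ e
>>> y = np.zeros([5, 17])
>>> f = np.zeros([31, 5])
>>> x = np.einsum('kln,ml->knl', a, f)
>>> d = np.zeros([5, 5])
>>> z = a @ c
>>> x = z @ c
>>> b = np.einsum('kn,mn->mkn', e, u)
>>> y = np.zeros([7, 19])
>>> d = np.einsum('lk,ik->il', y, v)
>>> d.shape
(17, 7)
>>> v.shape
(17, 19)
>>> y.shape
(7, 19)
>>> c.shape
(7, 7)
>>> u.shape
(7, 19)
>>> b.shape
(7, 19, 19)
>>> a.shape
(7, 5, 7)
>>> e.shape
(19, 19)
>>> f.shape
(31, 5)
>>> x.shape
(7, 5, 7)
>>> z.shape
(7, 5, 7)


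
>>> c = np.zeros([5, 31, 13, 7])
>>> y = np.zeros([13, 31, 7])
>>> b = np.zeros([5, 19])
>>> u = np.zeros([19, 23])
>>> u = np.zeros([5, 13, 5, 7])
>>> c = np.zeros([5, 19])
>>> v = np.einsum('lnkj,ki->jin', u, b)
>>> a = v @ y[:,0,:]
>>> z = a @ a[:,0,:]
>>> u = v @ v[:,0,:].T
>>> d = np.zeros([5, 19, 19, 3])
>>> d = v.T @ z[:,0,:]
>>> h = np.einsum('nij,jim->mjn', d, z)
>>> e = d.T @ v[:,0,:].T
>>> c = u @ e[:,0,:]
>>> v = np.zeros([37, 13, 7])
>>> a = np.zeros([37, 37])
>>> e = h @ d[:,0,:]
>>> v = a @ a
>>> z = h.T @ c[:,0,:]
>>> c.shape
(7, 19, 7)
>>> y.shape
(13, 31, 7)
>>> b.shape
(5, 19)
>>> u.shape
(7, 19, 7)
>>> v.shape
(37, 37)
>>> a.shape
(37, 37)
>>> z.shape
(13, 7, 7)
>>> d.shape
(13, 19, 7)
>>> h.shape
(7, 7, 13)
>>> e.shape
(7, 7, 7)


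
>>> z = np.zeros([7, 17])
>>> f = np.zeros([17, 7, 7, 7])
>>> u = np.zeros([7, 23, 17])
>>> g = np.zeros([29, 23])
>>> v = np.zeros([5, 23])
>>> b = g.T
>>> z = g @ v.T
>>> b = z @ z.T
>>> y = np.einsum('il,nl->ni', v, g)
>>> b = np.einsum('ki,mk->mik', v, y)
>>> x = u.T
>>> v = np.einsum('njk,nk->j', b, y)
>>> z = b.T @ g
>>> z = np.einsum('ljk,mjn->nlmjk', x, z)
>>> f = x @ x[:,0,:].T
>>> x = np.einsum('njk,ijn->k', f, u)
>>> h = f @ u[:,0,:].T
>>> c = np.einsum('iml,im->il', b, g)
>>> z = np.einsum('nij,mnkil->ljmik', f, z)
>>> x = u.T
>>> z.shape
(7, 17, 23, 23, 5)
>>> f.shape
(17, 23, 17)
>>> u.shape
(7, 23, 17)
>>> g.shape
(29, 23)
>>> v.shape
(23,)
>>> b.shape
(29, 23, 5)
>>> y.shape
(29, 5)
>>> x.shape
(17, 23, 7)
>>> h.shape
(17, 23, 7)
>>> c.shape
(29, 5)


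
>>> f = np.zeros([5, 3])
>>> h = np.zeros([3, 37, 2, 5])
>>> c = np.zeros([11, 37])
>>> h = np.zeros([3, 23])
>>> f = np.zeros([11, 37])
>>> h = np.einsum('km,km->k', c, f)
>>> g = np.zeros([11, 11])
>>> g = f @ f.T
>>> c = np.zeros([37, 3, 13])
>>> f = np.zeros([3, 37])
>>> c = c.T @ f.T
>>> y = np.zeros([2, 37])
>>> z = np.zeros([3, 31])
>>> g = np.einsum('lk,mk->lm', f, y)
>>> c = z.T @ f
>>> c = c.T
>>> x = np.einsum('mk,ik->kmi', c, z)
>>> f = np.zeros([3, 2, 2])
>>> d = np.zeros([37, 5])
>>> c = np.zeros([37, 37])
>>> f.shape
(3, 2, 2)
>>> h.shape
(11,)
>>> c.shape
(37, 37)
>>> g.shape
(3, 2)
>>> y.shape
(2, 37)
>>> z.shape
(3, 31)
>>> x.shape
(31, 37, 3)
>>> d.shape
(37, 5)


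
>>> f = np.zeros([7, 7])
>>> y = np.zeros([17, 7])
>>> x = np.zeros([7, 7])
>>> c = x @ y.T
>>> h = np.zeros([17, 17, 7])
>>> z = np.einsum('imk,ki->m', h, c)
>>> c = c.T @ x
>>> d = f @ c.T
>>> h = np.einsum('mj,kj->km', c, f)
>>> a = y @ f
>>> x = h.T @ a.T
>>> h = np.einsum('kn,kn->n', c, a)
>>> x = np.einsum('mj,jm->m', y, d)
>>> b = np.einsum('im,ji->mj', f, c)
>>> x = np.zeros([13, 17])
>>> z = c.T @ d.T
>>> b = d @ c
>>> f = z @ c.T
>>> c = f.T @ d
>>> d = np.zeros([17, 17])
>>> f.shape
(7, 17)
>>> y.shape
(17, 7)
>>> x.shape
(13, 17)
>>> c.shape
(17, 17)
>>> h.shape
(7,)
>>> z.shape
(7, 7)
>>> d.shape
(17, 17)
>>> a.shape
(17, 7)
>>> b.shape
(7, 7)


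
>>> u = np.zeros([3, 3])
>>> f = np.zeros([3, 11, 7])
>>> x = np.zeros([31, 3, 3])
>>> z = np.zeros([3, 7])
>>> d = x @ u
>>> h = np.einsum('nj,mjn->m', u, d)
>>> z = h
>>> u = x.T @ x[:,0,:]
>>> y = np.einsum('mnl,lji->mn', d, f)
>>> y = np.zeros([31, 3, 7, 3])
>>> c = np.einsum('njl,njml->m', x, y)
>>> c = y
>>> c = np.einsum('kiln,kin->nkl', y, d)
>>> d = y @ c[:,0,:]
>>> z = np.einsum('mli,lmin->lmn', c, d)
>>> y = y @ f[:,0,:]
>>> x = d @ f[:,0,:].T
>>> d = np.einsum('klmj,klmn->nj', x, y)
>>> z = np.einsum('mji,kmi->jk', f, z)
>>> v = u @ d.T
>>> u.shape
(3, 3, 3)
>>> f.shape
(3, 11, 7)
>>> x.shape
(31, 3, 7, 3)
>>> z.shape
(11, 31)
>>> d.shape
(7, 3)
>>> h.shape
(31,)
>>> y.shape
(31, 3, 7, 7)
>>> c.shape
(3, 31, 7)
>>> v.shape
(3, 3, 7)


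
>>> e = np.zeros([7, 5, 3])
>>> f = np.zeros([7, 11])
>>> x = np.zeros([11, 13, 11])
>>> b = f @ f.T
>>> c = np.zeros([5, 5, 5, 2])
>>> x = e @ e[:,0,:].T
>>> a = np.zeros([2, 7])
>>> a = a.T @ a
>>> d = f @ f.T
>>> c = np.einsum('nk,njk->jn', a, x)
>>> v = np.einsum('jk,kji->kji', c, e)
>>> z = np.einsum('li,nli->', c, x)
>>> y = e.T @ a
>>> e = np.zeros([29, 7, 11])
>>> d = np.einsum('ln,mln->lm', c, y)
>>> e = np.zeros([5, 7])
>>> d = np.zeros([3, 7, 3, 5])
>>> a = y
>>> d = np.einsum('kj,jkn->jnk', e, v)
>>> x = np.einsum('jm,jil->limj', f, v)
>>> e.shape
(5, 7)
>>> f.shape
(7, 11)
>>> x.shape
(3, 5, 11, 7)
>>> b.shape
(7, 7)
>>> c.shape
(5, 7)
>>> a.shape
(3, 5, 7)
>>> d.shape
(7, 3, 5)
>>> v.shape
(7, 5, 3)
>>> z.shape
()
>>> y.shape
(3, 5, 7)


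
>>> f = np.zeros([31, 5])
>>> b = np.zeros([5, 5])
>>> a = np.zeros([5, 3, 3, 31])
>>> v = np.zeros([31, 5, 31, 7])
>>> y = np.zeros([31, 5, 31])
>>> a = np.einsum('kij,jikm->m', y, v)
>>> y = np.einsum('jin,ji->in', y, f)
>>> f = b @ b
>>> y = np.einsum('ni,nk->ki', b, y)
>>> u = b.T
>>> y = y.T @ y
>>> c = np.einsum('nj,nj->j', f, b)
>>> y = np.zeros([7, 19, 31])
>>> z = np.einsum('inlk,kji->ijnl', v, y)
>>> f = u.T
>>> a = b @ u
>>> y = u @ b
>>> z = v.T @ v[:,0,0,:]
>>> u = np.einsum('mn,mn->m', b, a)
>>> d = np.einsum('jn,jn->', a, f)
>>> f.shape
(5, 5)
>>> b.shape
(5, 5)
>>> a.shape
(5, 5)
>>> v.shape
(31, 5, 31, 7)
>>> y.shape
(5, 5)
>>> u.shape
(5,)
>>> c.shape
(5,)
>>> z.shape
(7, 31, 5, 7)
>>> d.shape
()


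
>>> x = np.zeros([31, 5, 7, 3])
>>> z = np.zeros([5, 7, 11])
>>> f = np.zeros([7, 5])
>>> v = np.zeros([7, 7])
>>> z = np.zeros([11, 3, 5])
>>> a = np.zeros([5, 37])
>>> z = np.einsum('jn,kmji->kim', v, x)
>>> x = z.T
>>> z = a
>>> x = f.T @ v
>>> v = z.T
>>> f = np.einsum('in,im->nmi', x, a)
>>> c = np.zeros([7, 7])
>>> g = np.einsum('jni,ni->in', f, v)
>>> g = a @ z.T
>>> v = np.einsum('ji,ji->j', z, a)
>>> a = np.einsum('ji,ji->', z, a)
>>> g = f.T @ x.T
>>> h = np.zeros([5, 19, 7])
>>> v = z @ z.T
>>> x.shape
(5, 7)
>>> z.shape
(5, 37)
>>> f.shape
(7, 37, 5)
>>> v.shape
(5, 5)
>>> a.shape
()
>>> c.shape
(7, 7)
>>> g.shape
(5, 37, 5)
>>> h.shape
(5, 19, 7)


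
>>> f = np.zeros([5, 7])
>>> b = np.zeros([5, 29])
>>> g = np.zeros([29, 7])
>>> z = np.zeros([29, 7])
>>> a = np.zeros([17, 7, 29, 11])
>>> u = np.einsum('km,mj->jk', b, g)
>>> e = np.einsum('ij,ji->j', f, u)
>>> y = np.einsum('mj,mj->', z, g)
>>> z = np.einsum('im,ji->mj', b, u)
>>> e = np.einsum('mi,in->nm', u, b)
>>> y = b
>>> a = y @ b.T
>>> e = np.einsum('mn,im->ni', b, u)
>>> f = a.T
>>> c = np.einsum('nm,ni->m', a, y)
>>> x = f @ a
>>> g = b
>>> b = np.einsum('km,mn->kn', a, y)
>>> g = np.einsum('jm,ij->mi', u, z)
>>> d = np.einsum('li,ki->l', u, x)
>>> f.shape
(5, 5)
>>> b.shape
(5, 29)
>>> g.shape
(5, 29)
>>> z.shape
(29, 7)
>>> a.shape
(5, 5)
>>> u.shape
(7, 5)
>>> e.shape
(29, 7)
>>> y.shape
(5, 29)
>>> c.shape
(5,)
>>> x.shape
(5, 5)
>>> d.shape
(7,)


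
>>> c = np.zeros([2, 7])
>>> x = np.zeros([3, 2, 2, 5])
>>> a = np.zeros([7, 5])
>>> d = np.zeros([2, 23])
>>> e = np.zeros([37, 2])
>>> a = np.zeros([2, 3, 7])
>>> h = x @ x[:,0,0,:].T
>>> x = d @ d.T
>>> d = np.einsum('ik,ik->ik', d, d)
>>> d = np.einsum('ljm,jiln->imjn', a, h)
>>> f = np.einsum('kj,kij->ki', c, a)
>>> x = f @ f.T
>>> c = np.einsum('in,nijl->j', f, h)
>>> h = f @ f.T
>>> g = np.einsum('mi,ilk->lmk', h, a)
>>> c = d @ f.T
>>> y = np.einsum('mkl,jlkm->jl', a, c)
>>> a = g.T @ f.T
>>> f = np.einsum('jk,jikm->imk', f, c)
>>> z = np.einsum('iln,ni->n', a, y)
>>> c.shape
(2, 7, 3, 2)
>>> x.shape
(2, 2)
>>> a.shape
(7, 2, 2)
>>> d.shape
(2, 7, 3, 3)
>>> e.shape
(37, 2)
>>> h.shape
(2, 2)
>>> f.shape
(7, 2, 3)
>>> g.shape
(3, 2, 7)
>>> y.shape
(2, 7)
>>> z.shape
(2,)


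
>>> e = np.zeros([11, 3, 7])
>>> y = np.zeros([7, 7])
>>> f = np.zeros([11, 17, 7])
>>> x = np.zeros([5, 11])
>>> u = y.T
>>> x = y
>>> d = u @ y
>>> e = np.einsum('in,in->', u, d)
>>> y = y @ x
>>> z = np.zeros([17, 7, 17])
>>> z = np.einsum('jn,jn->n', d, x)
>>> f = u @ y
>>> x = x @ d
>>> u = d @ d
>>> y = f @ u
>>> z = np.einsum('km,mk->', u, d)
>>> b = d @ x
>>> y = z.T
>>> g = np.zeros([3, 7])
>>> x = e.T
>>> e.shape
()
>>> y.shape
()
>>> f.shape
(7, 7)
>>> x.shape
()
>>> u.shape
(7, 7)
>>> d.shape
(7, 7)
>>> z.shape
()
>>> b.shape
(7, 7)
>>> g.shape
(3, 7)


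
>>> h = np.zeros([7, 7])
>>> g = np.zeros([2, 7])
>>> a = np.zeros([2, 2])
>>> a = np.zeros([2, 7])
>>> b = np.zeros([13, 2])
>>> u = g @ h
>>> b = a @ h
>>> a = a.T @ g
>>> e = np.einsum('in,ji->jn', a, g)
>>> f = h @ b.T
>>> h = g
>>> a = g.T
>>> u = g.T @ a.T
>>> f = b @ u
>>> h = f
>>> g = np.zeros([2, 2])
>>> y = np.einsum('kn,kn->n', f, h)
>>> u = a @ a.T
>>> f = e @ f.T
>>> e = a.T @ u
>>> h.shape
(2, 7)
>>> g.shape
(2, 2)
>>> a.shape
(7, 2)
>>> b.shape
(2, 7)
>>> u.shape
(7, 7)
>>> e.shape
(2, 7)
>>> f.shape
(2, 2)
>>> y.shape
(7,)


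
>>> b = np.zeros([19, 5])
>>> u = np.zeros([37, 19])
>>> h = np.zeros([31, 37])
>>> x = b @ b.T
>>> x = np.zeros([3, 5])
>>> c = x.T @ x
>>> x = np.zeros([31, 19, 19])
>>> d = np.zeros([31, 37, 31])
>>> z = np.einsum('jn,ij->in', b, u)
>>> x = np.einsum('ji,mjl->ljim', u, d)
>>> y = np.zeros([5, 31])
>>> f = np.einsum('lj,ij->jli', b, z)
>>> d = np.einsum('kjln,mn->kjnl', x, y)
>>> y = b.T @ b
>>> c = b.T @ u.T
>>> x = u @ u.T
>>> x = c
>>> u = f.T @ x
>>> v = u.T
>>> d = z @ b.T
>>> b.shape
(19, 5)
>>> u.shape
(37, 19, 37)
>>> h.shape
(31, 37)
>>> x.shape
(5, 37)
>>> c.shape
(5, 37)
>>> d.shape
(37, 19)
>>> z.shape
(37, 5)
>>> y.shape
(5, 5)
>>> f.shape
(5, 19, 37)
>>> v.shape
(37, 19, 37)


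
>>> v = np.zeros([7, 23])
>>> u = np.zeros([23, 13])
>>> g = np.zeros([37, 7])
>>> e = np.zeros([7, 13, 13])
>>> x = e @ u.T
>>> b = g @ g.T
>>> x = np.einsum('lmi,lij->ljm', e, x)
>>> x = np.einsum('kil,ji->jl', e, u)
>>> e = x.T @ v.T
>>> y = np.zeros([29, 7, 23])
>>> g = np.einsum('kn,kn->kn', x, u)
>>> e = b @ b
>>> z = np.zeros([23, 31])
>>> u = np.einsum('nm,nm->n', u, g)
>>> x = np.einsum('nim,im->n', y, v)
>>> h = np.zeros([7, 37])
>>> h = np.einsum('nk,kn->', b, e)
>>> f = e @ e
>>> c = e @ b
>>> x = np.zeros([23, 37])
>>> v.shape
(7, 23)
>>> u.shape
(23,)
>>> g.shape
(23, 13)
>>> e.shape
(37, 37)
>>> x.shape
(23, 37)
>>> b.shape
(37, 37)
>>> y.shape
(29, 7, 23)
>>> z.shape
(23, 31)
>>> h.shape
()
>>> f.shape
(37, 37)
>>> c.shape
(37, 37)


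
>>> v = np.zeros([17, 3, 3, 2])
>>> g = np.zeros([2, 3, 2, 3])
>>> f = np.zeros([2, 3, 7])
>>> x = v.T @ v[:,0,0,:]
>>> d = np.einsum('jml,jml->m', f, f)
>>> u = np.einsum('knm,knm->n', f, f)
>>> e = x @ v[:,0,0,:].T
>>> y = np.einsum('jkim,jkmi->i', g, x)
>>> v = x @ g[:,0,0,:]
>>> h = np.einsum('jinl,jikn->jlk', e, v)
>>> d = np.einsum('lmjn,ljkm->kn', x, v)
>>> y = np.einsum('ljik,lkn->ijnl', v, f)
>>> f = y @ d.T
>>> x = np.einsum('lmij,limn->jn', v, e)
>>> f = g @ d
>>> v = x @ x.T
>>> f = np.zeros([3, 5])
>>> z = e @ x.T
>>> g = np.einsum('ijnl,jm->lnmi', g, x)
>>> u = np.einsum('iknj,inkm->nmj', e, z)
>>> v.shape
(3, 3)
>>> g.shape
(3, 2, 17, 2)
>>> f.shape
(3, 5)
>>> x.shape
(3, 17)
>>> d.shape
(3, 2)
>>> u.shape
(3, 3, 17)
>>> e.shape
(2, 3, 3, 17)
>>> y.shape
(3, 3, 7, 2)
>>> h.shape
(2, 17, 3)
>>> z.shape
(2, 3, 3, 3)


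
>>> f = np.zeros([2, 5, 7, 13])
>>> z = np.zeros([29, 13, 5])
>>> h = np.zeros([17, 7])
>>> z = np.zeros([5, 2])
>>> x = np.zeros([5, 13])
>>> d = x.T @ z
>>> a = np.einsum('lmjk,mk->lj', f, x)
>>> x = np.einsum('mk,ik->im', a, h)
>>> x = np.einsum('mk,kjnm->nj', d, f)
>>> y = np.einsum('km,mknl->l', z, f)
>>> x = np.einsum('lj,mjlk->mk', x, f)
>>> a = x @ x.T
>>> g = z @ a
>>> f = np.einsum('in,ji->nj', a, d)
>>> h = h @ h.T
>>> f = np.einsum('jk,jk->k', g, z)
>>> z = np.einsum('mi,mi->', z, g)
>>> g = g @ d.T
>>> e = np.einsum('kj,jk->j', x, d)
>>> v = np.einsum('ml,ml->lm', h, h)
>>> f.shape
(2,)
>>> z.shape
()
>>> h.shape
(17, 17)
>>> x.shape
(2, 13)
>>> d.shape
(13, 2)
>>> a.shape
(2, 2)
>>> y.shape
(13,)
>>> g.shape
(5, 13)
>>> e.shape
(13,)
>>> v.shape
(17, 17)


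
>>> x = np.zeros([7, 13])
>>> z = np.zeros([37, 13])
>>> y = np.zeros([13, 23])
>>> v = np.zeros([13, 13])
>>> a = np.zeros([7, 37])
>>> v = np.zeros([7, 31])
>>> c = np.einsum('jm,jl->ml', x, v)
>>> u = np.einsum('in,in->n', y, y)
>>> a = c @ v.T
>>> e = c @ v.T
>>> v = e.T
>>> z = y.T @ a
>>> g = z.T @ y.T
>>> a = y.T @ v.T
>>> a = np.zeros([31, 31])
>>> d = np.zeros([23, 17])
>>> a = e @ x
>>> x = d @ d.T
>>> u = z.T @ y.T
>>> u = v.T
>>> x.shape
(23, 23)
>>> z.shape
(23, 7)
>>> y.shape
(13, 23)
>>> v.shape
(7, 13)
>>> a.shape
(13, 13)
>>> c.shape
(13, 31)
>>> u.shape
(13, 7)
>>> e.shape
(13, 7)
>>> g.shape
(7, 13)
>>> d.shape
(23, 17)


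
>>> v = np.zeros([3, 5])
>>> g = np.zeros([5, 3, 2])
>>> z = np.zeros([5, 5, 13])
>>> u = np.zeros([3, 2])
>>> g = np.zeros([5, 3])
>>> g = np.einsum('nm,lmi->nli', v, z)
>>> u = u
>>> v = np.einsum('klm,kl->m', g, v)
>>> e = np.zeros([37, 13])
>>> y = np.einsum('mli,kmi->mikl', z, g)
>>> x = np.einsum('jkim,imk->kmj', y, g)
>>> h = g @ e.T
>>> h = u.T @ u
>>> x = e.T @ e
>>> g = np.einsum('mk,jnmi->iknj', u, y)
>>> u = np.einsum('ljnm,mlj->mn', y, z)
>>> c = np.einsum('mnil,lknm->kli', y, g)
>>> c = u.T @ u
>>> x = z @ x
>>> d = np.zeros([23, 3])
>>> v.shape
(13,)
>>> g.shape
(5, 2, 13, 5)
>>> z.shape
(5, 5, 13)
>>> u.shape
(5, 3)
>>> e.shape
(37, 13)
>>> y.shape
(5, 13, 3, 5)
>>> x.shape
(5, 5, 13)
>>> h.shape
(2, 2)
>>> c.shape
(3, 3)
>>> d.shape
(23, 3)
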